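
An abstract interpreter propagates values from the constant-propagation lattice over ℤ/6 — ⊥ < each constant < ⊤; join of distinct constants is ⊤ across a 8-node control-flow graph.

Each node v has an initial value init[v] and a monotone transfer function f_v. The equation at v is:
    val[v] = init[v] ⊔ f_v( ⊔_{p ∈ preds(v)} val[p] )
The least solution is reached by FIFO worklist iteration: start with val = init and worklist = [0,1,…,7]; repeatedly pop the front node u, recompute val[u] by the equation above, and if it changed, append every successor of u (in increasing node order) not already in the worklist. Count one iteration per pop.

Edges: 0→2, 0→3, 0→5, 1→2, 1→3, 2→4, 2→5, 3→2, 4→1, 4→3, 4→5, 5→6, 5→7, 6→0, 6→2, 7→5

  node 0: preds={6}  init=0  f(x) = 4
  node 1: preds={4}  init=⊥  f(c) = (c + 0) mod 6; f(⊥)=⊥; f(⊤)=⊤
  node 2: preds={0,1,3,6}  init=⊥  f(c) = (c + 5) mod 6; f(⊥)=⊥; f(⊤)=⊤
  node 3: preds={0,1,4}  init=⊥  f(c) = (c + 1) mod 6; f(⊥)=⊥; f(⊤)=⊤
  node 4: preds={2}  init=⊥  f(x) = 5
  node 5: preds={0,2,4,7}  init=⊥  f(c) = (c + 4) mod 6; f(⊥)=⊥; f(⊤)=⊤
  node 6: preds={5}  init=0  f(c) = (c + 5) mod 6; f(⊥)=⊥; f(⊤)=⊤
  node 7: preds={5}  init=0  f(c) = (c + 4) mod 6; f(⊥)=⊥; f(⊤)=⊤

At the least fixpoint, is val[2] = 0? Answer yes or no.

no

Worklist (14 pops):
  #1 pop 0: in=0 → ⊤ (was 0); enqueue []
  #2 pop 1: in=⊥ → ⊥ (no change)
  #3 pop 2: in=⊤ → ⊤ (was ⊥); enqueue []
  #4 pop 3: in=⊤ → ⊤ (was ⊥); enqueue [2]
  #5 pop 4: in=⊤ → 5 (was ⊥); enqueue [1,3]
  #6 pop 5: in=⊤ → ⊤ (was ⊥); enqueue []
  #7 pop 6: in=⊤ → ⊤ (was 0); enqueue [0]
  #8 pop 7: in=⊤ → ⊤ (was 0); enqueue [5]
  #9 pop 2: in=⊤ → ⊤ (no change)
  #10 pop 1: in=5 → 5 (was ⊥); enqueue [2]
  #11 pop 3: in=⊤ → ⊤ (no change)
  #12 pop 0: in=⊤ → ⊤ (no change)
  #13 pop 5: in=⊤ → ⊤ (no change)
  #14 pop 2: in=⊤ → ⊤ (no change)

Fixpoint:
  val[0] = ⊤
  val[1] = 5
  val[2] = ⊤
  val[3] = ⊤
  val[4] = 5
  val[5] = ⊤
  val[6] = ⊤
  val[7] = ⊤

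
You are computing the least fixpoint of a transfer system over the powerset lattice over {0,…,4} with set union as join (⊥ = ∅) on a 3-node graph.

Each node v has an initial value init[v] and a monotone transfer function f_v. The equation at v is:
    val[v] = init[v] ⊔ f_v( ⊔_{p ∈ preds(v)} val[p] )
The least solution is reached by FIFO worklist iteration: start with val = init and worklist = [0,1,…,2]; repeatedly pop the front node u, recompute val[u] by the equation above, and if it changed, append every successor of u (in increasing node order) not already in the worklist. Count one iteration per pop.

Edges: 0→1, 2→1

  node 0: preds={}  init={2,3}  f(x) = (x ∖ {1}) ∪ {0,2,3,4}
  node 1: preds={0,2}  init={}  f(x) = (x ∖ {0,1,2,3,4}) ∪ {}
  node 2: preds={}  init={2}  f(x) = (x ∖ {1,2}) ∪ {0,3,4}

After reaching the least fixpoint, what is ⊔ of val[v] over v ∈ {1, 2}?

Iteration log — 4 steps:
  step 1. node 0  ⊔preds={}  new={0,2,3,4}  old={2,3}  +wl: 
  step 2. node 1  ⊔preds={0,2,3,4}  new={}  stable
  step 3. node 2  ⊔preds={}  new={0,2,3,4}  old={2}  +wl: 1
  step 4. node 1  ⊔preds={0,2,3,4}  new={}  stable

Least fixpoint reached:
  node 0: {0,2,3,4}
  node 1: {}
  node 2: {0,2,3,4}

{0,2,3,4}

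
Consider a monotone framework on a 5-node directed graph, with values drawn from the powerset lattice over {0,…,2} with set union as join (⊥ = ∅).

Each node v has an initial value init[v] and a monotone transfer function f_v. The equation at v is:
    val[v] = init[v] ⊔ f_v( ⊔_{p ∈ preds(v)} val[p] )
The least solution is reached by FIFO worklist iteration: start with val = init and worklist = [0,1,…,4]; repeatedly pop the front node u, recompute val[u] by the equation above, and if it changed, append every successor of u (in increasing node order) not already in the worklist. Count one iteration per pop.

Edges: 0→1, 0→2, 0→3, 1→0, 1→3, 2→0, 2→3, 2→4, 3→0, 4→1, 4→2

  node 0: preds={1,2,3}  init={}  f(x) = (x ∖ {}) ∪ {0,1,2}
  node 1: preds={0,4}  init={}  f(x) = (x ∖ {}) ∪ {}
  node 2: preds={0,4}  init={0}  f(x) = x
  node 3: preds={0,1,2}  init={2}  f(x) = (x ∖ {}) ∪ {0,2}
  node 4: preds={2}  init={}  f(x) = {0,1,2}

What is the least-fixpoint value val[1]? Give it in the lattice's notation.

{0,1,2}

Trace (8 dequeues):
  [1] u=0 | in {0,2} | out {0,1,2} | prev {} | push {}
  [2] u=1 | in {0,1,2} | out {0,1,2} | prev {} | push {0}
  [3] u=2 | in {0,1,2} | out {0,1,2} | prev {0} | push {}
  [4] u=3 | in {0,1,2} | out {0,1,2} | prev {2} | push {}
  [5] u=4 | in {0,1,2} | out {0,1,2} | prev {} | push {1,2}
  [6] u=0 | in {0,1,2} | out {0,1,2} | ==
  [7] u=1 | in {0,1,2} | out {0,1,2} | ==
  [8] u=2 | in {0,1,2} | out {0,1,2} | ==

Converged values:
  [0] {0,1,2}
  [1] {0,1,2}
  [2] {0,1,2}
  [3] {0,1,2}
  [4] {0,1,2}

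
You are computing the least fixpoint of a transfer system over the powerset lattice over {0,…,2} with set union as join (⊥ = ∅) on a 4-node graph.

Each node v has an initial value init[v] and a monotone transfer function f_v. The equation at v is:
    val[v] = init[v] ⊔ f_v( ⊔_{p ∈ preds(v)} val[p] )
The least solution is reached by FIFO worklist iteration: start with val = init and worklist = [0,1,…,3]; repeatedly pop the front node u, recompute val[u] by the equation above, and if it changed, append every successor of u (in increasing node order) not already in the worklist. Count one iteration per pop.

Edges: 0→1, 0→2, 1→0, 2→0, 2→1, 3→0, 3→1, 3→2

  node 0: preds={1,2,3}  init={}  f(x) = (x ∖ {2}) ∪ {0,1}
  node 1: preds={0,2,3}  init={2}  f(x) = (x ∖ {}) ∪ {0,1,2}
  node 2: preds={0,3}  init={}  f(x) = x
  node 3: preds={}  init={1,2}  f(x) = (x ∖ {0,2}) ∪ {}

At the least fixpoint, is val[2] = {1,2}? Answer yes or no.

Iteration log — 6 steps:
  step 1. node 0  ⊔preds={1,2}  new={0,1}  old={}  +wl: 
  step 2. node 1  ⊔preds={0,1,2}  new={0,1,2}  old={2}  +wl: 0
  step 3. node 2  ⊔preds={0,1,2}  new={0,1,2}  old={}  +wl: 1
  step 4. node 3  ⊔preds={}  new={1,2}  stable
  step 5. node 0  ⊔preds={0,1,2}  new={0,1}  stable
  step 6. node 1  ⊔preds={0,1,2}  new={0,1,2}  stable

Least fixpoint reached:
  node 0: {0,1}
  node 1: {0,1,2}
  node 2: {0,1,2}
  node 3: {1,2}

no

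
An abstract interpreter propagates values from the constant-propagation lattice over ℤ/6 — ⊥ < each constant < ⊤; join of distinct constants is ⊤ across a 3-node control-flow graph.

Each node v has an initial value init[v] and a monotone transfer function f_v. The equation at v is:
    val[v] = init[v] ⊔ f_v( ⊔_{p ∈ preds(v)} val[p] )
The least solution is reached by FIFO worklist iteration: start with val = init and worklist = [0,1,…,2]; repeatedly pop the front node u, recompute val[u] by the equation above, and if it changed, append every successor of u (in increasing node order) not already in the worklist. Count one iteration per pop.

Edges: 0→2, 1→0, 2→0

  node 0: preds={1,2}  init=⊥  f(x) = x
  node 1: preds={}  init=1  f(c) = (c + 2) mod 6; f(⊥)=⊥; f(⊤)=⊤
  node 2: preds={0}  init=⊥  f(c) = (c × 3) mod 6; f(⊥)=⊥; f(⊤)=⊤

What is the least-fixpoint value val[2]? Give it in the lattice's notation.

⊤

Worklist (6 pops):
  #1 pop 0: in=1 → 1 (was ⊥); enqueue []
  #2 pop 1: in=⊥ → 1 (no change)
  #3 pop 2: in=1 → 3 (was ⊥); enqueue [0]
  #4 pop 0: in=⊤ → ⊤ (was 1); enqueue [2]
  #5 pop 2: in=⊤ → ⊤ (was 3); enqueue [0]
  #6 pop 0: in=⊤ → ⊤ (no change)

Fixpoint:
  val[0] = ⊤
  val[1] = 1
  val[2] = ⊤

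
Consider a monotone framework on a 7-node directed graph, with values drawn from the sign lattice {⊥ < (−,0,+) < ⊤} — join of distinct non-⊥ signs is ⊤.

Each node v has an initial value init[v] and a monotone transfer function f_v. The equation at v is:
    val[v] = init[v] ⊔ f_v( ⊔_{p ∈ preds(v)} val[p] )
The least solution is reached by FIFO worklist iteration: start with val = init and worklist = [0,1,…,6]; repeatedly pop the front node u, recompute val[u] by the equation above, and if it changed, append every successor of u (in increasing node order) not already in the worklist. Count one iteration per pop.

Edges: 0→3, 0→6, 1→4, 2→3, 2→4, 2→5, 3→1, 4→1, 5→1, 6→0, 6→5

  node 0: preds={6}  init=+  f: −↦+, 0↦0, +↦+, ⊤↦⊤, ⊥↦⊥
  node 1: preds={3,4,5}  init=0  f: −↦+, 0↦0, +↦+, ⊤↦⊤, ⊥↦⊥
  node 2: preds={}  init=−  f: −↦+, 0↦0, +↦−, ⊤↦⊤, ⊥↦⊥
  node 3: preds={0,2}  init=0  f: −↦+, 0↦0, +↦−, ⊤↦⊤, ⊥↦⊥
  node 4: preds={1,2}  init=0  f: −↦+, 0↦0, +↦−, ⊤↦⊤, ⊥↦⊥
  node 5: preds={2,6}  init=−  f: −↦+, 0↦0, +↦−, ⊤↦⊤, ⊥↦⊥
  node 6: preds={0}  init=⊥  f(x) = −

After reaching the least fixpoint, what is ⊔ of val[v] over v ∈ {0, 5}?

Iteration log — 10 steps:
  step 1. node 0  ⊔preds=⊥  new=+  stable
  step 2. node 1  ⊔preds=⊤  new=⊤  old=0  +wl: 
  step 3. node 2  ⊔preds=⊥  new=−  stable
  step 4. node 3  ⊔preds=⊤  new=⊤  old=0  +wl: 1
  step 5. node 4  ⊔preds=⊤  new=⊤  old=0  +wl: 
  step 6. node 5  ⊔preds=−  new=⊤  old=−  +wl: 
  step 7. node 6  ⊔preds=+  new=−  old=⊥  +wl: 0,5
  step 8. node 1  ⊔preds=⊤  new=⊤  stable
  step 9. node 0  ⊔preds=−  new=+  stable
  step 10. node 5  ⊔preds=−  new=⊤  stable

Least fixpoint reached:
  node 0: +
  node 1: ⊤
  node 2: −
  node 3: ⊤
  node 4: ⊤
  node 5: ⊤
  node 6: −

⊤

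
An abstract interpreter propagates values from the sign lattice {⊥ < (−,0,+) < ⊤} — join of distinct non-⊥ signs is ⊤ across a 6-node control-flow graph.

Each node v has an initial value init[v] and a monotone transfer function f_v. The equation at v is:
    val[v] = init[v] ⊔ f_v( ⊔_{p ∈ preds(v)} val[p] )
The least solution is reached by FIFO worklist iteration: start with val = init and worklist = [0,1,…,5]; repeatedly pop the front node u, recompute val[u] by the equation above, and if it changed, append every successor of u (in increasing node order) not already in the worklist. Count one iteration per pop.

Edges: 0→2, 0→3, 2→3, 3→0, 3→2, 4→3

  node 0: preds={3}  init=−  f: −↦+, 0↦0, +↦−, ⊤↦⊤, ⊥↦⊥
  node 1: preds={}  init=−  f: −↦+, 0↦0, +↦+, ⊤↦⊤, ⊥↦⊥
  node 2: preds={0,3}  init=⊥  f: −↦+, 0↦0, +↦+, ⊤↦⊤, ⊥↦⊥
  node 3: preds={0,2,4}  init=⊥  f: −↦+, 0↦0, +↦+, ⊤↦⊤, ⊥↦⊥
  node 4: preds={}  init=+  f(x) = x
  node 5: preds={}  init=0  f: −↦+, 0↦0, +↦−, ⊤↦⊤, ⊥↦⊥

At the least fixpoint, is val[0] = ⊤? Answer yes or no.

Worklist (9 pops):
  #1 pop 0: in=⊥ → − (no change)
  #2 pop 1: in=⊥ → − (no change)
  #3 pop 2: in=− → + (was ⊥); enqueue []
  #4 pop 3: in=⊤ → ⊤ (was ⊥); enqueue [0,2]
  #5 pop 4: in=⊥ → + (no change)
  #6 pop 5: in=⊥ → 0 (no change)
  #7 pop 0: in=⊤ → ⊤ (was −); enqueue [3]
  #8 pop 2: in=⊤ → ⊤ (was +); enqueue []
  #9 pop 3: in=⊤ → ⊤ (no change)

Fixpoint:
  val[0] = ⊤
  val[1] = −
  val[2] = ⊤
  val[3] = ⊤
  val[4] = +
  val[5] = 0

yes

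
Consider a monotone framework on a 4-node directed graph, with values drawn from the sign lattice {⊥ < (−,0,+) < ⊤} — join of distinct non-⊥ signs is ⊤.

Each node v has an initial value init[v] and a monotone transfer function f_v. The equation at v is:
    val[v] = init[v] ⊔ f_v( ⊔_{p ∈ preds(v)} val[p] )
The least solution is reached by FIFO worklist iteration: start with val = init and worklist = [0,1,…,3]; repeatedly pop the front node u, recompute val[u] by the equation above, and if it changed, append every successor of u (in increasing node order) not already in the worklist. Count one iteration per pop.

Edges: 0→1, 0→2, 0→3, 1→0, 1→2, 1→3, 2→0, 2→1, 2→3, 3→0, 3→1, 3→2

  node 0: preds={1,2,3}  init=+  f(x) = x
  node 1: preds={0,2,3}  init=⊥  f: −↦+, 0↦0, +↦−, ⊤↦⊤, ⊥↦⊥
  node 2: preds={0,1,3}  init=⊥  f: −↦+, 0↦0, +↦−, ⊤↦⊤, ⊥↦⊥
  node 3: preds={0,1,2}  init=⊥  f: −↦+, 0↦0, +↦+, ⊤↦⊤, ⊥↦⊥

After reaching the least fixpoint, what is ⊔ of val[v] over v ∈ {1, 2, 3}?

Worklist (9 pops):
  #1 pop 0: in=⊥ → + (no change)
  #2 pop 1: in=+ → − (was ⊥); enqueue [0]
  #3 pop 2: in=⊤ → ⊤ (was ⊥); enqueue [1]
  #4 pop 3: in=⊤ → ⊤ (was ⊥); enqueue [2]
  #5 pop 0: in=⊤ → ⊤ (was +); enqueue [3]
  #6 pop 1: in=⊤ → ⊤ (was −); enqueue [0]
  #7 pop 2: in=⊤ → ⊤ (no change)
  #8 pop 3: in=⊤ → ⊤ (no change)
  #9 pop 0: in=⊤ → ⊤ (no change)

Fixpoint:
  val[0] = ⊤
  val[1] = ⊤
  val[2] = ⊤
  val[3] = ⊤

⊤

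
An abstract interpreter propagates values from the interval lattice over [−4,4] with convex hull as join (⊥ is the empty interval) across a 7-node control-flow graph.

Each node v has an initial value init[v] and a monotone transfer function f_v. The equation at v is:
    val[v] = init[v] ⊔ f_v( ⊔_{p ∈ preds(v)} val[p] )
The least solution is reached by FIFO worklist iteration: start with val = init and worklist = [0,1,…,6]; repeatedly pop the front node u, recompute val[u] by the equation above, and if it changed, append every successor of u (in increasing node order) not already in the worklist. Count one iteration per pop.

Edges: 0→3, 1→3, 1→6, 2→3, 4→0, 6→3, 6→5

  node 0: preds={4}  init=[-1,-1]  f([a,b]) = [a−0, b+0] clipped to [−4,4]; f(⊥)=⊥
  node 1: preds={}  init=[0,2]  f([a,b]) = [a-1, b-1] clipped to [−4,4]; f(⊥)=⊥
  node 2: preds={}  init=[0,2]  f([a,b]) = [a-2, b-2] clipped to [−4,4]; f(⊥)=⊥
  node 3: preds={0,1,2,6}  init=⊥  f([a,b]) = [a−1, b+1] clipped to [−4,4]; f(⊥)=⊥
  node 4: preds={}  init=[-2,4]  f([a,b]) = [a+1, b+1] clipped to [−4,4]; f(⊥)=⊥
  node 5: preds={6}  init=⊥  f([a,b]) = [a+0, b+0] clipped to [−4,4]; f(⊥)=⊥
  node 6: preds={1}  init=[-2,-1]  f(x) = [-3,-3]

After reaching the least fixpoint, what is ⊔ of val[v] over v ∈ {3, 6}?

[-4,4]

Trace (9 dequeues):
  [1] u=0 | in [-2,4] | out [-2,4] | prev [-1,-1] | push {}
  [2] u=1 | in ⊥ | out [0,2] | ==
  [3] u=2 | in ⊥ | out [0,2] | ==
  [4] u=3 | in [-2,4] | out [-3,4] | prev ⊥ | push {}
  [5] u=4 | in ⊥ | out [-2,4] | ==
  [6] u=5 | in [-2,-1] | out [-2,-1] | prev ⊥ | push {}
  [7] u=6 | in [0,2] | out [-3,-1] | prev [-2,-1] | push {3,5}
  [8] u=3 | in [-3,4] | out [-4,4] | prev [-3,4] | push {}
  [9] u=5 | in [-3,-1] | out [-3,-1] | prev [-2,-1] | push {}

Converged values:
  [0] [-2,4]
  [1] [0,2]
  [2] [0,2]
  [3] [-4,4]
  [4] [-2,4]
  [5] [-3,-1]
  [6] [-3,-1]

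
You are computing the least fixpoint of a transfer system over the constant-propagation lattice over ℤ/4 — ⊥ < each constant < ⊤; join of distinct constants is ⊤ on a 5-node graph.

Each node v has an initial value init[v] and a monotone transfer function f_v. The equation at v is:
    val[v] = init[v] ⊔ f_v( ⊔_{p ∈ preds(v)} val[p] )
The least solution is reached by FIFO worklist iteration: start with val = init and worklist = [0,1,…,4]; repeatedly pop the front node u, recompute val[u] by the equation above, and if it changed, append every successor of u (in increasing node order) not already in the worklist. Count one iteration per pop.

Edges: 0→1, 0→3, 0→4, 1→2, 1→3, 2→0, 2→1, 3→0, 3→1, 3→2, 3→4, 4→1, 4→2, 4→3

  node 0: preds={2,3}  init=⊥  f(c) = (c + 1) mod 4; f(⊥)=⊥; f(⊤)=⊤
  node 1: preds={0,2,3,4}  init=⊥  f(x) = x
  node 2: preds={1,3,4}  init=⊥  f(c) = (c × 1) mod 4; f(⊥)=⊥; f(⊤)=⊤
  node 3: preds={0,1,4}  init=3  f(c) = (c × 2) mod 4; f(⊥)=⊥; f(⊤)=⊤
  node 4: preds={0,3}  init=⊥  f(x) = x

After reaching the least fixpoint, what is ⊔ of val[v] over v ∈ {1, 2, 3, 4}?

⊤

Trace (10 dequeues):
  [1] u=0 | in 3 | out 0 | prev ⊥ | push {}
  [2] u=1 | in ⊤ | out ⊤ | prev ⊥ | push {}
  [3] u=2 | in ⊤ | out ⊤ | prev ⊥ | push {0,1}
  [4] u=3 | in ⊤ | out ⊤ | prev 3 | push {2}
  [5] u=4 | in ⊤ | out ⊤ | prev ⊥ | push {3}
  [6] u=0 | in ⊤ | out ⊤ | prev 0 | push {4}
  [7] u=1 | in ⊤ | out ⊤ | ==
  [8] u=2 | in ⊤ | out ⊤ | ==
  [9] u=3 | in ⊤ | out ⊤ | ==
  [10] u=4 | in ⊤ | out ⊤ | ==

Converged values:
  [0] ⊤
  [1] ⊤
  [2] ⊤
  [3] ⊤
  [4] ⊤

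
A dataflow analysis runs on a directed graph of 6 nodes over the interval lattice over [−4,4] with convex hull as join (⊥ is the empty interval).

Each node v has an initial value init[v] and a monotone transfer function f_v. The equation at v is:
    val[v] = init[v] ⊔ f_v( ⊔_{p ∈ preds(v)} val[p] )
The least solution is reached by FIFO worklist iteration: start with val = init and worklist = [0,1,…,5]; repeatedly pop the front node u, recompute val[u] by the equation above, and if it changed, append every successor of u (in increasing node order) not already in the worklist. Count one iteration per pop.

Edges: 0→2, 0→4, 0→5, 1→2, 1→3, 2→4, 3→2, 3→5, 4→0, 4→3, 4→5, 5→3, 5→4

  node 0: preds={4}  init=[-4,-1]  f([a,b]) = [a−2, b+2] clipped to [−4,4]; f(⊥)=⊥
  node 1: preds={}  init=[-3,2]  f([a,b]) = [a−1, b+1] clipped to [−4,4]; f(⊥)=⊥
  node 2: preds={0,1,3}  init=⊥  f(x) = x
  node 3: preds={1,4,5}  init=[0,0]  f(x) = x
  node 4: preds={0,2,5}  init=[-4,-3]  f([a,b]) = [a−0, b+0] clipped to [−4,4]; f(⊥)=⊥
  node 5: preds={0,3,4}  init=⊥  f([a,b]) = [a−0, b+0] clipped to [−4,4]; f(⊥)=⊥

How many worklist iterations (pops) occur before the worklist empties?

17

Worklist (17 pops):
  #1 pop 0: in=[-4,-3] → [-4,-1] (no change)
  #2 pop 1: in=⊥ → [-3,2] (no change)
  #3 pop 2: in=[-4,2] → [-4,2] (was ⊥); enqueue []
  #4 pop 3: in=[-4,2] → [-4,2] (was [0,0]); enqueue [2]
  #5 pop 4: in=[-4,2] → [-4,2] (was [-4,-3]); enqueue [0,3]
  #6 pop 5: in=[-4,2] → [-4,2] (was ⊥); enqueue [4]
  #7 pop 2: in=[-4,2] → [-4,2] (no change)
  #8 pop 0: in=[-4,2] → [-4,4] (was [-4,-1]); enqueue [2,5]
  #9 pop 3: in=[-4,2] → [-4,2] (no change)
  #10 pop 4: in=[-4,4] → [-4,4] (was [-4,2]); enqueue [0,3]
  #11 pop 2: in=[-4,4] → [-4,4] (was [-4,2]); enqueue [4]
  #12 pop 5: in=[-4,4] → [-4,4] (was [-4,2]); enqueue []
  #13 pop 0: in=[-4,4] → [-4,4] (no change)
  #14 pop 3: in=[-4,4] → [-4,4] (was [-4,2]); enqueue [2,5]
  #15 pop 4: in=[-4,4] → [-4,4] (no change)
  #16 pop 2: in=[-4,4] → [-4,4] (no change)
  #17 pop 5: in=[-4,4] → [-4,4] (no change)

Fixpoint:
  val[0] = [-4,4]
  val[1] = [-3,2]
  val[2] = [-4,4]
  val[3] = [-4,4]
  val[4] = [-4,4]
  val[5] = [-4,4]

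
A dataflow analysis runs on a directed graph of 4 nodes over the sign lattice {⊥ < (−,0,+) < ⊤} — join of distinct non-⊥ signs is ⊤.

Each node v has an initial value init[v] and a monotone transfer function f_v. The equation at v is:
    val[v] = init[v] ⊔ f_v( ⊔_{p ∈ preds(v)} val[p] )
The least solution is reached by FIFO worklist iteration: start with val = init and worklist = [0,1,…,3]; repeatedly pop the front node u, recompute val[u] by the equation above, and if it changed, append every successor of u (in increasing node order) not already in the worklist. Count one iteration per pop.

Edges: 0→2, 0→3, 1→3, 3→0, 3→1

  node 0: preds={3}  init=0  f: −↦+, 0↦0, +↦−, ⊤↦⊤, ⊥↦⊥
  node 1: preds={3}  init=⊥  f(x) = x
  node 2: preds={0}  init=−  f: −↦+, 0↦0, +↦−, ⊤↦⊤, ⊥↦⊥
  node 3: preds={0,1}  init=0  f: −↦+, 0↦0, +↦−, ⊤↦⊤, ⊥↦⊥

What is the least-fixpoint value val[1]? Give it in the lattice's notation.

0

Trace (4 dequeues):
  [1] u=0 | in 0 | out 0 | ==
  [2] u=1 | in 0 | out 0 | prev ⊥ | push {}
  [3] u=2 | in 0 | out ⊤ | prev − | push {}
  [4] u=3 | in 0 | out 0 | ==

Converged values:
  [0] 0
  [1] 0
  [2] ⊤
  [3] 0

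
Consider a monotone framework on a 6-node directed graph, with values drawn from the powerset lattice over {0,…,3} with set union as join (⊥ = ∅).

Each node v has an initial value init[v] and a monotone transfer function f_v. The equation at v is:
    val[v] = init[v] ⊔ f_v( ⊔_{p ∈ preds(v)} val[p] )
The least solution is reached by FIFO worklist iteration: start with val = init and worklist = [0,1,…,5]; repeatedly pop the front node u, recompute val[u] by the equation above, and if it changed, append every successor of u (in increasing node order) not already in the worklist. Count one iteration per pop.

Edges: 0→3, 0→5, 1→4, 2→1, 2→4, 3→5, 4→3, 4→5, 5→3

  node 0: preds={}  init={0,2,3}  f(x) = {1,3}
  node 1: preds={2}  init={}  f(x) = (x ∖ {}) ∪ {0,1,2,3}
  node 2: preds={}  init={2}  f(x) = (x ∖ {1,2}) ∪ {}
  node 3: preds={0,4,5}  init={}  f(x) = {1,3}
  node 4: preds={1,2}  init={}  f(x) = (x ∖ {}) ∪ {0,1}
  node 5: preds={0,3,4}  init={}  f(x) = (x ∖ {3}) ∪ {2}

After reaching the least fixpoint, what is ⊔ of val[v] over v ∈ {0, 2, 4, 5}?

{0,1,2,3}

Iteration log — 7 steps:
  step 1. node 0  ⊔preds={}  new={0,1,2,3}  old={0,2,3}  +wl: 
  step 2. node 1  ⊔preds={2}  new={0,1,2,3}  old={}  +wl: 
  step 3. node 2  ⊔preds={}  new={2}  stable
  step 4. node 3  ⊔preds={0,1,2,3}  new={1,3}  old={}  +wl: 
  step 5. node 4  ⊔preds={0,1,2,3}  new={0,1,2,3}  old={}  +wl: 3
  step 6. node 5  ⊔preds={0,1,2,3}  new={0,1,2}  old={}  +wl: 
  step 7. node 3  ⊔preds={0,1,2,3}  new={1,3}  stable

Least fixpoint reached:
  node 0: {0,1,2,3}
  node 1: {0,1,2,3}
  node 2: {2}
  node 3: {1,3}
  node 4: {0,1,2,3}
  node 5: {0,1,2}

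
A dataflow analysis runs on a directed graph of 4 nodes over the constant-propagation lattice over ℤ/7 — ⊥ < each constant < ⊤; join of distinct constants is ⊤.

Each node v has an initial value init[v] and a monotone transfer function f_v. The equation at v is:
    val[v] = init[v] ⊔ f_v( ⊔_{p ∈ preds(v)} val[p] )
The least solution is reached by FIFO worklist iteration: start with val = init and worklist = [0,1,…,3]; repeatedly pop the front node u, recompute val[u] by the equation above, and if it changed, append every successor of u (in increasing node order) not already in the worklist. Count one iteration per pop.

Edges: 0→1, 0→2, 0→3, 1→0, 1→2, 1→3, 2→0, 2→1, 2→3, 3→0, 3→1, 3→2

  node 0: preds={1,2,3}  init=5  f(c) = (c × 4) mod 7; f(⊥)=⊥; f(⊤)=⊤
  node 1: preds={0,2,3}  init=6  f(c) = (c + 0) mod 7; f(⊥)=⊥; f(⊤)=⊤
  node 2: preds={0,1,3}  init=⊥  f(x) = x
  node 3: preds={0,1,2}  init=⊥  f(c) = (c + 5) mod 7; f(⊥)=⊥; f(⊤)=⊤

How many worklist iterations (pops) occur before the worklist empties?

Worklist (7 pops):
  #1 pop 0: in=6 → ⊤ (was 5); enqueue []
  #2 pop 1: in=⊤ → ⊤ (was 6); enqueue [0]
  #3 pop 2: in=⊤ → ⊤ (was ⊥); enqueue [1]
  #4 pop 3: in=⊤ → ⊤ (was ⊥); enqueue [2]
  #5 pop 0: in=⊤ → ⊤ (no change)
  #6 pop 1: in=⊤ → ⊤ (no change)
  #7 pop 2: in=⊤ → ⊤ (no change)

Fixpoint:
  val[0] = ⊤
  val[1] = ⊤
  val[2] = ⊤
  val[3] = ⊤

7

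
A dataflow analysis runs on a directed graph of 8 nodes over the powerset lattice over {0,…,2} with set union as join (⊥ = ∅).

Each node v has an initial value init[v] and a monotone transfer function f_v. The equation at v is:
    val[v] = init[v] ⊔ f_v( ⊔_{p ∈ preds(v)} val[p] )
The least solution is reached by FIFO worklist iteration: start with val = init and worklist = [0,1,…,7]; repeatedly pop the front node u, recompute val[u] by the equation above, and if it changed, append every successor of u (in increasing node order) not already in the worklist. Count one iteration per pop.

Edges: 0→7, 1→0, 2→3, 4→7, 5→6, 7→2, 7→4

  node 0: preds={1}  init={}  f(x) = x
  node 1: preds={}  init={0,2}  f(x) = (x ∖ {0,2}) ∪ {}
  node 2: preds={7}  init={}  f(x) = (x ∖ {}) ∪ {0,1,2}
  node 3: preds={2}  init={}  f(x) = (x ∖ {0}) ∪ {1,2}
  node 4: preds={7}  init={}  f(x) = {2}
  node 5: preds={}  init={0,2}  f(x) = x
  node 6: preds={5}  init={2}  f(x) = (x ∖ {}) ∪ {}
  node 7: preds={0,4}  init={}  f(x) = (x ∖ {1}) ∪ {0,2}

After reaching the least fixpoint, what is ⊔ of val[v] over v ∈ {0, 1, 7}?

{0,2}

Iteration log — 10 steps:
  step 1. node 0  ⊔preds={0,2}  new={0,2}  old={}  +wl: 
  step 2. node 1  ⊔preds={}  new={0,2}  stable
  step 3. node 2  ⊔preds={}  new={0,1,2}  old={}  +wl: 
  step 4. node 3  ⊔preds={0,1,2}  new={1,2}  old={}  +wl: 
  step 5. node 4  ⊔preds={}  new={2}  old={}  +wl: 
  step 6. node 5  ⊔preds={}  new={0,2}  stable
  step 7. node 6  ⊔preds={0,2}  new={0,2}  old={2}  +wl: 
  step 8. node 7  ⊔preds={0,2}  new={0,2}  old={}  +wl: 2,4
  step 9. node 2  ⊔preds={0,2}  new={0,1,2}  stable
  step 10. node 4  ⊔preds={0,2}  new={2}  stable

Least fixpoint reached:
  node 0: {0,2}
  node 1: {0,2}
  node 2: {0,1,2}
  node 3: {1,2}
  node 4: {2}
  node 5: {0,2}
  node 6: {0,2}
  node 7: {0,2}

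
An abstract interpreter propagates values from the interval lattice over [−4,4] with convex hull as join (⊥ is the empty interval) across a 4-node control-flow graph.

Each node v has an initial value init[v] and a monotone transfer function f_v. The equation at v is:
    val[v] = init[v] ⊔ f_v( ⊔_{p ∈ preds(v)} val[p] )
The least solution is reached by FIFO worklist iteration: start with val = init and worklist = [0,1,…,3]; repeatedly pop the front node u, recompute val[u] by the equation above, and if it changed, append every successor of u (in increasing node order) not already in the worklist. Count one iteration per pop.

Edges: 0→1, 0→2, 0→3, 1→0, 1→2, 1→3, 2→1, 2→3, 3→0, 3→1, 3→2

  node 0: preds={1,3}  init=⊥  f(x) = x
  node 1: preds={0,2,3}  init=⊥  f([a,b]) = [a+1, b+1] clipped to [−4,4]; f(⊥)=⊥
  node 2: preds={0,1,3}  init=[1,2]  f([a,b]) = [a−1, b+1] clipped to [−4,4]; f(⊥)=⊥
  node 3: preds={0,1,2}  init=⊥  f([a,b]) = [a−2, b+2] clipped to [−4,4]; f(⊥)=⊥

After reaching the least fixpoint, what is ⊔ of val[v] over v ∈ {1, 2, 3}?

[-4,4]

Trace (14 dequeues):
  [1] u=0 | in ⊥ | out ⊥ | ==
  [2] u=1 | in [1,2] | out [2,3] | prev ⊥ | push {0}
  [3] u=2 | in [2,3] | out [1,4] | prev [1,2] | push {1}
  [4] u=3 | in [1,4] | out [-1,4] | prev ⊥ | push {2}
  [5] u=0 | in [-1,4] | out [-1,4] | prev ⊥ | push {3}
  [6] u=1 | in [-1,4] | out [0,4] | prev [2,3] | push {0}
  [7] u=2 | in [-1,4] | out [-2,4] | prev [1,4] | push {1}
  [8] u=3 | in [-2,4] | out [-4,4] | prev [-1,4] | push {2}
  [9] u=0 | in [-4,4] | out [-4,4] | prev [-1,4] | push {3}
  [10] u=1 | in [-4,4] | out [-3,4] | prev [0,4] | push {0}
  [11] u=2 | in [-4,4] | out [-4,4] | prev [-2,4] | push {1}
  [12] u=3 | in [-4,4] | out [-4,4] | ==
  [13] u=0 | in [-4,4] | out [-4,4] | ==
  [14] u=1 | in [-4,4] | out [-3,4] | ==

Converged values:
  [0] [-4,4]
  [1] [-3,4]
  [2] [-4,4]
  [3] [-4,4]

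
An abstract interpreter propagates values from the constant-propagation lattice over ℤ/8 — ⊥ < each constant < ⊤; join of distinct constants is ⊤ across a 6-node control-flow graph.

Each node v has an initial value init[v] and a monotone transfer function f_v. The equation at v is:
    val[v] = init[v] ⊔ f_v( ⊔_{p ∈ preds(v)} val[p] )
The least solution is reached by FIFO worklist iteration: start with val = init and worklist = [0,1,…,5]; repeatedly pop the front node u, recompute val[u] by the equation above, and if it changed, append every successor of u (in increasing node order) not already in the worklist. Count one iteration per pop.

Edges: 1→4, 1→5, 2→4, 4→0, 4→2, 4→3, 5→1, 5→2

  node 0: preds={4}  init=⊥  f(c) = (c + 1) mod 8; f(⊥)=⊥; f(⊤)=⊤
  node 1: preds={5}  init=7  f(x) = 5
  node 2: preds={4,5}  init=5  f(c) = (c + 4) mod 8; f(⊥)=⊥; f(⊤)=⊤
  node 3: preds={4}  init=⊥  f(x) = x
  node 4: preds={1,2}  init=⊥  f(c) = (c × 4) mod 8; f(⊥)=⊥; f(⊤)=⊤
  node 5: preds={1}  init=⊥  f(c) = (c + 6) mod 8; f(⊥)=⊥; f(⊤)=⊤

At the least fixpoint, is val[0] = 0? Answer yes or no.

no

Worklist (11 pops):
  #1 pop 0: in=⊥ → ⊥ (no change)
  #2 pop 1: in=⊥ → ⊤ (was 7); enqueue []
  #3 pop 2: in=⊥ → 5 (no change)
  #4 pop 3: in=⊥ → ⊥ (no change)
  #5 pop 4: in=⊤ → ⊤ (was ⊥); enqueue [0,2,3]
  #6 pop 5: in=⊤ → ⊤ (was ⊥); enqueue [1]
  #7 pop 0: in=⊤ → ⊤ (was ⊥); enqueue []
  #8 pop 2: in=⊤ → ⊤ (was 5); enqueue [4]
  #9 pop 3: in=⊤ → ⊤ (was ⊥); enqueue []
  #10 pop 1: in=⊤ → ⊤ (no change)
  #11 pop 4: in=⊤ → ⊤ (no change)

Fixpoint:
  val[0] = ⊤
  val[1] = ⊤
  val[2] = ⊤
  val[3] = ⊤
  val[4] = ⊤
  val[5] = ⊤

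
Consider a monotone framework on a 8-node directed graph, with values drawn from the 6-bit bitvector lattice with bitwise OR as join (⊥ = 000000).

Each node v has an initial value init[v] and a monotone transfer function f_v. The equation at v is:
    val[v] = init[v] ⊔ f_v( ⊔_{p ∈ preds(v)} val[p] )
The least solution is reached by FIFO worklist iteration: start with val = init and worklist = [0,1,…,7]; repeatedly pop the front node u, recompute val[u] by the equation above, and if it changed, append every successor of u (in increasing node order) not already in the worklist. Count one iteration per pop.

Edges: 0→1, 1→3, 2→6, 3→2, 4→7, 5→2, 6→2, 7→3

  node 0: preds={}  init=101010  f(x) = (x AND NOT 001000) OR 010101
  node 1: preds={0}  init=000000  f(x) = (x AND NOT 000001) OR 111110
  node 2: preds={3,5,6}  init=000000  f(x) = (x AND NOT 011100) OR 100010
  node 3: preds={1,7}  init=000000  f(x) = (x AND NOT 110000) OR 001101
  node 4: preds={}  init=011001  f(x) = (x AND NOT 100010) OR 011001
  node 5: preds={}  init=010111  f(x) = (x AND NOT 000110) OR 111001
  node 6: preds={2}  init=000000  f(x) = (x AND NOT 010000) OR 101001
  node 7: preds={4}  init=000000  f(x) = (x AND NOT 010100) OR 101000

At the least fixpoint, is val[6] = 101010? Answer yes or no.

Iteration log — 10 steps:
  step 1. node 0  ⊔preds=000000  new=111111  old=101010  +wl: 
  step 2. node 1  ⊔preds=111111  new=111110  old=000000  +wl: 
  step 3. node 2  ⊔preds=010111  new=100011  old=000000  +wl: 
  step 4. node 3  ⊔preds=111110  new=001111  old=000000  +wl: 2
  step 5. node 4  ⊔preds=000000  new=011001  stable
  step 6. node 5  ⊔preds=000000  new=111111  old=010111  +wl: 
  step 7. node 6  ⊔preds=100011  new=101011  old=000000  +wl: 
  step 8. node 7  ⊔preds=011001  new=101001  old=000000  +wl: 3
  step 9. node 2  ⊔preds=111111  new=100011  stable
  step 10. node 3  ⊔preds=111111  new=001111  stable

Least fixpoint reached:
  node 0: 111111
  node 1: 111110
  node 2: 100011
  node 3: 001111
  node 4: 011001
  node 5: 111111
  node 6: 101011
  node 7: 101001

no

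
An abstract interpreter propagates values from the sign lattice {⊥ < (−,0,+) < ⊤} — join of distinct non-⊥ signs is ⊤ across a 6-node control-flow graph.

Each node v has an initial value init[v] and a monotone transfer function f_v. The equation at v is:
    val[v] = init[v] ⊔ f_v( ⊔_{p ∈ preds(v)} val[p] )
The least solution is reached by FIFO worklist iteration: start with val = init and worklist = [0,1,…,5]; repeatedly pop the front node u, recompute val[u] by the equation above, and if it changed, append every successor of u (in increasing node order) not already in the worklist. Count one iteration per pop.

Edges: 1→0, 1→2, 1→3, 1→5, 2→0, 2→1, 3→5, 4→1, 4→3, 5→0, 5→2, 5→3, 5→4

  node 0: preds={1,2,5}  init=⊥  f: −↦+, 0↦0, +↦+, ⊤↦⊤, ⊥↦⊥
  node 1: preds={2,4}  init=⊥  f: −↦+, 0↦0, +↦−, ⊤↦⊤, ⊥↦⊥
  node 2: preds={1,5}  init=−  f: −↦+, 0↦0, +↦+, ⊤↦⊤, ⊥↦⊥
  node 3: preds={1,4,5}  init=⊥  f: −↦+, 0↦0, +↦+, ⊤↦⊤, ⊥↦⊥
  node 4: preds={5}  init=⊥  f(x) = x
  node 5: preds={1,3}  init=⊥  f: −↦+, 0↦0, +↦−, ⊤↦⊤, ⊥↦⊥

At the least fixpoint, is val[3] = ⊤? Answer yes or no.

Iteration log — 20 steps:
  step 1. node 0  ⊔preds=−  new=+  old=⊥  +wl: 
  step 2. node 1  ⊔preds=−  new=+  old=⊥  +wl: 0
  step 3. node 2  ⊔preds=+  new=⊤  old=−  +wl: 1
  step 4. node 3  ⊔preds=+  new=+  old=⊥  +wl: 
  step 5. node 4  ⊔preds=⊥  new=⊥  stable
  step 6. node 5  ⊔preds=+  new=−  old=⊥  +wl: 2,3,4
  step 7. node 0  ⊔preds=⊤  new=⊤  old=+  +wl: 
  step 8. node 1  ⊔preds=⊤  new=⊤  old=+  +wl: 0,5
  step 9. node 2  ⊔preds=⊤  new=⊤  stable
  step 10. node 3  ⊔preds=⊤  new=⊤  old=+  +wl: 
  step 11. node 4  ⊔preds=−  new=−  old=⊥  +wl: 1,3
  step 12. node 0  ⊔preds=⊤  new=⊤  stable
  step 13. node 5  ⊔preds=⊤  new=⊤  old=−  +wl: 0,2,4
  step 14. node 1  ⊔preds=⊤  new=⊤  stable
  step 15. node 3  ⊔preds=⊤  new=⊤  stable
  step 16. node 0  ⊔preds=⊤  new=⊤  stable
  step 17. node 2  ⊔preds=⊤  new=⊤  stable
  step 18. node 4  ⊔preds=⊤  new=⊤  old=−  +wl: 1,3
  step 19. node 1  ⊔preds=⊤  new=⊤  stable
  step 20. node 3  ⊔preds=⊤  new=⊤  stable

Least fixpoint reached:
  node 0: ⊤
  node 1: ⊤
  node 2: ⊤
  node 3: ⊤
  node 4: ⊤
  node 5: ⊤

yes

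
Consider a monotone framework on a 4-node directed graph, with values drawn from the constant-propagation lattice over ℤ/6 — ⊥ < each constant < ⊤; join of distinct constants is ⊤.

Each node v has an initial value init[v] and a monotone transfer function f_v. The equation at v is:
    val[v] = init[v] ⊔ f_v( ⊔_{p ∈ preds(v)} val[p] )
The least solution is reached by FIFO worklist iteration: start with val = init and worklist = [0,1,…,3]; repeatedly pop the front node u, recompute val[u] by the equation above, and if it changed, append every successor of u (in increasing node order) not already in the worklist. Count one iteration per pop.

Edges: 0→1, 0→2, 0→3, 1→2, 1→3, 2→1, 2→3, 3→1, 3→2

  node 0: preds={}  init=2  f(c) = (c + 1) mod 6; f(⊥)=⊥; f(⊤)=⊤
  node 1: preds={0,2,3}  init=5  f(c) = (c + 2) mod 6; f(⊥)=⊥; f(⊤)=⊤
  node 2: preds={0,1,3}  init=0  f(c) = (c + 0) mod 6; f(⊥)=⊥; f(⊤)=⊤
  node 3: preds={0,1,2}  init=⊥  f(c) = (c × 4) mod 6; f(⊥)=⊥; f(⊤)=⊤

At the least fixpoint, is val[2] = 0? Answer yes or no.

Trace (6 dequeues):
  [1] u=0 | in ⊥ | out 2 | ==
  [2] u=1 | in ⊤ | out ⊤ | prev 5 | push {}
  [3] u=2 | in ⊤ | out ⊤ | prev 0 | push {1}
  [4] u=3 | in ⊤ | out ⊤ | prev ⊥ | push {2}
  [5] u=1 | in ⊤ | out ⊤ | ==
  [6] u=2 | in ⊤ | out ⊤ | ==

Converged values:
  [0] 2
  [1] ⊤
  [2] ⊤
  [3] ⊤

no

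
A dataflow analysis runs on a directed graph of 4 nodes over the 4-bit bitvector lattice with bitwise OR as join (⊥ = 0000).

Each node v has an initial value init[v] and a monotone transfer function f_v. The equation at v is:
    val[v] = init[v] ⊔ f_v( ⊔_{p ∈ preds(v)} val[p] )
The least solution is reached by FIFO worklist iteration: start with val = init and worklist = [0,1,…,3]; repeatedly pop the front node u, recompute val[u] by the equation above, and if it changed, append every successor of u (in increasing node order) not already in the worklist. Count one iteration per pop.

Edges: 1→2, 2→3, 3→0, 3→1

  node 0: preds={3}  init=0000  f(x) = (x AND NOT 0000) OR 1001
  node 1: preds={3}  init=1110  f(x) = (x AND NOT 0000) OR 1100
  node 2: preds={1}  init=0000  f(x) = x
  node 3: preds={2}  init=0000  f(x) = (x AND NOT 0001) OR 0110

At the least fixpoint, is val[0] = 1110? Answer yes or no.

no

Iteration log — 6 steps:
  step 1. node 0  ⊔preds=0000  new=1001  old=0000  +wl: 
  step 2. node 1  ⊔preds=0000  new=1110  stable
  step 3. node 2  ⊔preds=1110  new=1110  old=0000  +wl: 
  step 4. node 3  ⊔preds=1110  new=1110  old=0000  +wl: 0,1
  step 5. node 0  ⊔preds=1110  new=1111  old=1001  +wl: 
  step 6. node 1  ⊔preds=1110  new=1110  stable

Least fixpoint reached:
  node 0: 1111
  node 1: 1110
  node 2: 1110
  node 3: 1110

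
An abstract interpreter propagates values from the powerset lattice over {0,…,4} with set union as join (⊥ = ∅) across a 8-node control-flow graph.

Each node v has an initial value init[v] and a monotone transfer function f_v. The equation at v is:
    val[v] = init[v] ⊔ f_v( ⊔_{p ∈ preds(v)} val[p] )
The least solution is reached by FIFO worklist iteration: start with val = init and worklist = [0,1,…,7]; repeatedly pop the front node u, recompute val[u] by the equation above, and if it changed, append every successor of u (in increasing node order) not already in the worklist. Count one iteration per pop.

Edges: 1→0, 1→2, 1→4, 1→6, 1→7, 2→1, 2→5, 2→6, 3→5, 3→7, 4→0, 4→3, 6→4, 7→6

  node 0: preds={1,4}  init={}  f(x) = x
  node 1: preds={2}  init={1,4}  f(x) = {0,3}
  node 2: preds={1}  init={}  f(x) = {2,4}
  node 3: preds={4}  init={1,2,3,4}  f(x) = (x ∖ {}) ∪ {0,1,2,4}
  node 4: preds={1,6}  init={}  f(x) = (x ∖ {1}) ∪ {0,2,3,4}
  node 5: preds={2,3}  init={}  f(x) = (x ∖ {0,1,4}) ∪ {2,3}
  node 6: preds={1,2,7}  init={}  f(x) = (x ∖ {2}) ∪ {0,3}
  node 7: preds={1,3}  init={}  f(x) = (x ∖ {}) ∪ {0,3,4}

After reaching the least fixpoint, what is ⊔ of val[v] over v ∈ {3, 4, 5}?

Iteration log — 13 steps:
  step 1. node 0  ⊔preds={1,4}  new={1,4}  old={}  +wl: 
  step 2. node 1  ⊔preds={}  new={0,1,3,4}  old={1,4}  +wl: 0
  step 3. node 2  ⊔preds={0,1,3,4}  new={2,4}  old={}  +wl: 1
  step 4. node 3  ⊔preds={}  new={0,1,2,3,4}  old={1,2,3,4}  +wl: 
  step 5. node 4  ⊔preds={0,1,3,4}  new={0,2,3,4}  old={}  +wl: 3
  step 6. node 5  ⊔preds={0,1,2,3,4}  new={2,3}  old={}  +wl: 
  step 7. node 6  ⊔preds={0,1,2,3,4}  new={0,1,3,4}  old={}  +wl: 4
  step 8. node 7  ⊔preds={0,1,2,3,4}  new={0,1,2,3,4}  old={}  +wl: 6
  step 9. node 0  ⊔preds={0,1,2,3,4}  new={0,1,2,3,4}  old={1,4}  +wl: 
  step 10. node 1  ⊔preds={2,4}  new={0,1,3,4}  stable
  step 11. node 3  ⊔preds={0,2,3,4}  new={0,1,2,3,4}  stable
  step 12. node 4  ⊔preds={0,1,3,4}  new={0,2,3,4}  stable
  step 13. node 6  ⊔preds={0,1,2,3,4}  new={0,1,3,4}  stable

Least fixpoint reached:
  node 0: {0,1,2,3,4}
  node 1: {0,1,3,4}
  node 2: {2,4}
  node 3: {0,1,2,3,4}
  node 4: {0,2,3,4}
  node 5: {2,3}
  node 6: {0,1,3,4}
  node 7: {0,1,2,3,4}

{0,1,2,3,4}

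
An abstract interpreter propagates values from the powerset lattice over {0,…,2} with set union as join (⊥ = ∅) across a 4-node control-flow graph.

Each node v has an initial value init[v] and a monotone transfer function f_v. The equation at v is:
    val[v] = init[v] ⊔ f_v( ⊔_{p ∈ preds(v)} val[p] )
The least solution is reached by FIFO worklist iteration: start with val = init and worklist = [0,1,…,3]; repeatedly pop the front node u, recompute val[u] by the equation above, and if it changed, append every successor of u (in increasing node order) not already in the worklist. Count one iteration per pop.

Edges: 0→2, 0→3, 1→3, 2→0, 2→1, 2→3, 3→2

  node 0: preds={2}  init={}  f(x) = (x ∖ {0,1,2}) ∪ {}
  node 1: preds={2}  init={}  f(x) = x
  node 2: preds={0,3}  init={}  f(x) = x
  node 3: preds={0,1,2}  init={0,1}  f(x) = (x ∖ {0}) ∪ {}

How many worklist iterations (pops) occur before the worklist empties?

7

Trace (7 dequeues):
  [1] u=0 | in {} | out {} | ==
  [2] u=1 | in {} | out {} | ==
  [3] u=2 | in {0,1} | out {0,1} | prev {} | push {0,1}
  [4] u=3 | in {0,1} | out {0,1} | ==
  [5] u=0 | in {0,1} | out {} | ==
  [6] u=1 | in {0,1} | out {0,1} | prev {} | push {3}
  [7] u=3 | in {0,1} | out {0,1} | ==

Converged values:
  [0] {}
  [1] {0,1}
  [2] {0,1}
  [3] {0,1}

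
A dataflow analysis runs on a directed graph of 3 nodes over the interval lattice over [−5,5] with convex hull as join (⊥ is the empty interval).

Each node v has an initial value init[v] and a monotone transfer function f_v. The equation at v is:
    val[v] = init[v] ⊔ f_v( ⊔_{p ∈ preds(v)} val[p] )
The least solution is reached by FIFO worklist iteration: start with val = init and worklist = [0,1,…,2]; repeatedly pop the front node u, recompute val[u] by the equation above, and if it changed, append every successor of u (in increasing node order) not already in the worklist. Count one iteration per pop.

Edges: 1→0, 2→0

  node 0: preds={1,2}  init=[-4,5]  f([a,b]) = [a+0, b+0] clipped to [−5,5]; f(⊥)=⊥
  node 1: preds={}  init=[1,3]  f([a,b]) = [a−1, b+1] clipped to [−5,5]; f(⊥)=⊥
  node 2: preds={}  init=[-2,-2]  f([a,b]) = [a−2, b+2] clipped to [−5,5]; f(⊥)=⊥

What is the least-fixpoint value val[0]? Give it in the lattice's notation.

[-4,5]

Worklist (3 pops):
  #1 pop 0: in=[-2,3] → [-4,5] (no change)
  #2 pop 1: in=⊥ → [1,3] (no change)
  #3 pop 2: in=⊥ → [-2,-2] (no change)

Fixpoint:
  val[0] = [-4,5]
  val[1] = [1,3]
  val[2] = [-2,-2]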